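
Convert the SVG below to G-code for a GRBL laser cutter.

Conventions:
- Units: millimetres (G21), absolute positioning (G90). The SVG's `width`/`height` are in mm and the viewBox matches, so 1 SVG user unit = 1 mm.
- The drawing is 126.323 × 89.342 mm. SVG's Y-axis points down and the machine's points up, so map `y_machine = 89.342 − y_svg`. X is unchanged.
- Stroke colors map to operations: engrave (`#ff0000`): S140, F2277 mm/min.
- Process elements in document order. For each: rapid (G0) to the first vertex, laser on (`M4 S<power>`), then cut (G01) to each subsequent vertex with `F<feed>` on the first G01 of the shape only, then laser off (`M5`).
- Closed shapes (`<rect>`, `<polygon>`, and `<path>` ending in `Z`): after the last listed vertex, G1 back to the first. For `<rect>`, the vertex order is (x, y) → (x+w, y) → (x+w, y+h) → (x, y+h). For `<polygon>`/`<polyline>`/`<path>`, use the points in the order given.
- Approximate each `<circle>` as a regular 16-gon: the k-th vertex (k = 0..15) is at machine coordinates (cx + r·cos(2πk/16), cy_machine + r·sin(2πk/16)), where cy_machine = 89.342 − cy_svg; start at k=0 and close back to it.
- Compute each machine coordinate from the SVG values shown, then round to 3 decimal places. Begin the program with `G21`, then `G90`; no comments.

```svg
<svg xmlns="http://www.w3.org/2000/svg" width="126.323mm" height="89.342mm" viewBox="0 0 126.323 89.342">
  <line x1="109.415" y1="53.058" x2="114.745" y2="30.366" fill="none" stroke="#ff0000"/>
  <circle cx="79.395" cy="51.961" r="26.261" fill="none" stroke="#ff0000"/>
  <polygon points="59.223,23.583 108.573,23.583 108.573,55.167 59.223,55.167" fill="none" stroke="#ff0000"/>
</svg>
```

Since the viewBox matches the mm dimensions, user units are millimetres directly. The only transform is the Y-flip y_m = 89.342 − y_svg.

Shape 1 is a line segment drawn with `<line>`. Its stroke #ff0000 means engrave at S140, F2277. After flipping Y the toolpath is (109.415,36.284) → (114.745,58.976).

Shape 2 is a circle drawn with `<circle>`. Its stroke #ff0000 means engrave at S140, F2277. After flipping Y the toolpath is (105.656,37.381) → (103.657,47.431) → (97.964,55.950) → (89.445,61.643) → (79.395,63.642) → (69.345,61.643) → (60.826,55.950) → (55.133,47.431) → (53.134,37.381) → (55.133,27.331) → (60.826,18.812) → (69.345,13.119) → (79.395,11.120) → (89.445,13.119) → (97.964,18.812) → (103.657,27.331) → (105.656,37.381), returning to the start.

Shape 3 is a rectangle drawn with `<polygon>`. Its stroke #ff0000 means engrave at S140, F2277. After flipping Y the toolpath is (59.223,65.759) → (108.573,65.759) → (108.573,34.175) → (59.223,34.175) → (59.223,65.759), returning to the start.

G21
G90
G0 X109.415 Y36.284
M4 S140
G01 X114.745 Y58.976 F2277
M5
G0 X105.656 Y37.381
M4 S140
G01 X103.657 Y47.431 F2277
G01 X97.964 Y55.950
G01 X89.445 Y61.643
G01 X79.395 Y63.642
G01 X69.345 Y61.643
G01 X60.826 Y55.950
G01 X55.133 Y47.431
G01 X53.134 Y37.381
G01 X55.133 Y27.331
G01 X60.826 Y18.812
G01 X69.345 Y13.119
G01 X79.395 Y11.120
G01 X89.445 Y13.119
G01 X97.964 Y18.812
G01 X103.657 Y27.331
G01 X105.656 Y37.381
M5
G0 X59.223 Y65.759
M4 S140
G01 X108.573 Y65.759 F2277
G01 X108.573 Y34.175
G01 X59.223 Y34.175
G01 X59.223 Y65.759
M5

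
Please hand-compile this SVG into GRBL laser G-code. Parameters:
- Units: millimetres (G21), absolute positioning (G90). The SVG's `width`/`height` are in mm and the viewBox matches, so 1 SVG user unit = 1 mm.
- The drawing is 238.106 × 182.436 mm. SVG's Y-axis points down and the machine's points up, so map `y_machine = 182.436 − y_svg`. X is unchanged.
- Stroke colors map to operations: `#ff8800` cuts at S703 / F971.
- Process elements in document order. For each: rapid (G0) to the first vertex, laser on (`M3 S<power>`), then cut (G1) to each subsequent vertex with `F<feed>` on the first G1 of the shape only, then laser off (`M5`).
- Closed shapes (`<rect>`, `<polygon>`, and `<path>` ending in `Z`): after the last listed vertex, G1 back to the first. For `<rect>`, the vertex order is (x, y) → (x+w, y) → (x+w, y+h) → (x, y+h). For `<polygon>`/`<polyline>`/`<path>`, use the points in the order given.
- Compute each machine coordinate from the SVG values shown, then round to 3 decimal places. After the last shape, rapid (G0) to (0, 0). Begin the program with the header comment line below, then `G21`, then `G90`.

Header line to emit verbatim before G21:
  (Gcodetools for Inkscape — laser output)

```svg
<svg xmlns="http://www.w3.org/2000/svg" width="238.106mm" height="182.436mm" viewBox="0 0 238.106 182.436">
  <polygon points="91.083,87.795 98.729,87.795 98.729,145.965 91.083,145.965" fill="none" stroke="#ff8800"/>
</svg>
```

(Gcodetools for Inkscape — laser output)
G21
G90
G0 X91.083 Y94.641
M3 S703
G1 X98.729 Y94.641 F971
G1 X98.729 Y36.471
G1 X91.083 Y36.471
G1 X91.083 Y94.641
M5
G0 X0.000 Y0.000

Since the viewBox matches the mm dimensions, user units are millimetres directly. The only transform is the Y-flip y_m = 182.436 − y_svg.

Shape 1 is a rectangle drawn with `<polygon>`. Its stroke #ff8800 means cut at S703, F971. After flipping Y the toolpath is (91.083,94.641) → (98.729,94.641) → (98.729,36.471) → (91.083,36.471) → (91.083,94.641), returning to the start.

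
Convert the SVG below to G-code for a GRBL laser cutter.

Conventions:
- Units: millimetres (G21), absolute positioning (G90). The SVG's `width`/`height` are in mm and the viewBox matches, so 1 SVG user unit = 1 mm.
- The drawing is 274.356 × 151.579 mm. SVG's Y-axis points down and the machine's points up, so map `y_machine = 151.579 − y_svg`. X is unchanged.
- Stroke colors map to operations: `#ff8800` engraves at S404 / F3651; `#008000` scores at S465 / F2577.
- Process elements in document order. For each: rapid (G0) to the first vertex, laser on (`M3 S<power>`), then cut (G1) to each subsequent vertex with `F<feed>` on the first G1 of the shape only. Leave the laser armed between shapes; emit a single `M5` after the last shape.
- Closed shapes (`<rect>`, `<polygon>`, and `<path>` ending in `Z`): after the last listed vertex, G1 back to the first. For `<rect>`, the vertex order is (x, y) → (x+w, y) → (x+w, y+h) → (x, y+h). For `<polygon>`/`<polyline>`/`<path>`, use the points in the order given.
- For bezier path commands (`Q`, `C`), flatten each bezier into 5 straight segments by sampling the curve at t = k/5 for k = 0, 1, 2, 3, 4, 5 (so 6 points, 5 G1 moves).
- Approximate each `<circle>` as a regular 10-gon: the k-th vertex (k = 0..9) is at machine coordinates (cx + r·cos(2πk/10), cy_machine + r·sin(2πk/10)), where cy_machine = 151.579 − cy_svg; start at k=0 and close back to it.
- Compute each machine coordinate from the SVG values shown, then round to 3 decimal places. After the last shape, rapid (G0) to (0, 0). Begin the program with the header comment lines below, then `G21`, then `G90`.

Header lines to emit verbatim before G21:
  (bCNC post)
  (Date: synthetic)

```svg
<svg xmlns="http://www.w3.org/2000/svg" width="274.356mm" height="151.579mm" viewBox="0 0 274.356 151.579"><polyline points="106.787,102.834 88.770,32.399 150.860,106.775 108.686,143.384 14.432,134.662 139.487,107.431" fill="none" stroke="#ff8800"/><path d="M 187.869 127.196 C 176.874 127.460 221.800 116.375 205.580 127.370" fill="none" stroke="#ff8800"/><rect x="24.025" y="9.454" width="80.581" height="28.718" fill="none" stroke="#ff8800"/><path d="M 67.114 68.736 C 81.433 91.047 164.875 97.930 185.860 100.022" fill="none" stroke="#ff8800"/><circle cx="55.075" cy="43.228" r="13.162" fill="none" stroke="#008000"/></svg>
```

Since the viewBox matches the mm dimensions, user units are millimetres directly. The only transform is the Y-flip y_m = 151.579 − y_svg.

Shape 1 is a open polyline drawn with `<polyline>`. Its stroke #ff8800 means engrave at S404, F3651. After flipping Y the toolpath is (106.787,48.745) → (88.770,119.180) → (150.860,44.804) → (108.686,8.195) → (14.432,16.917) → (139.487,44.148).

Shape 2 is a cubic bezier drawn with `<path>`. Its stroke #ff8800 means engrave at S404, F3651. After flipping Y the toolpath is (187.869,24.383) → (187.046,25.319) → (194.025,27.374) → (203.186,28.944) → (208.911,28.424) → (205.580,24.209).

Shape 3 is a rectangle drawn with `<rect>`. Its stroke #ff8800 means engrave at S404, F3651. After flipping Y the toolpath is (24.025,142.125) → (104.606,142.125) → (104.606,113.407) → (24.025,113.407) → (24.025,142.125), returning to the start.

Shape 4 is a cubic bezier drawn with `<path>`. Its stroke #ff8800 means engrave at S404, F3651. After flipping Y the toolpath is (67.114,82.843) → (82.948,71.223) → (109.055,62.794) → (139.120,57.048) → (166.827,53.472) → (185.860,51.557).

Shape 5 is a circle drawn with `<circle>`. Its stroke #008000 means score at S465, F2577. After flipping Y the toolpath is (68.237,108.351) → (65.723,116.087) → (59.142,120.869) → (51.008,120.869) → (44.427,116.087) → (41.913,108.351) → (44.427,100.615) → (51.008,95.833) → (59.142,95.833) → (65.723,100.615) → (68.237,108.351), returning to the start.

(bCNC post)
(Date: synthetic)
G21
G90
G0 X106.787 Y48.745
M3 S404
G1 X88.770 Y119.180 F3651
G1 X150.860 Y44.804
G1 X108.686 Y8.195
G1 X14.432 Y16.917
G1 X139.487 Y44.148
G0 X187.869 Y24.383
M3 S404
G1 X187.046 Y25.319 F3651
G1 X194.025 Y27.374
G1 X203.186 Y28.944
G1 X208.911 Y28.424
G1 X205.580 Y24.209
G0 X24.025 Y142.125
M3 S404
G1 X104.606 Y142.125 F3651
G1 X104.606 Y113.407
G1 X24.025 Y113.407
G1 X24.025 Y142.125
G0 X67.114 Y82.843
M3 S404
G1 X82.948 Y71.223 F3651
G1 X109.055 Y62.794
G1 X139.120 Y57.048
G1 X166.827 Y53.472
G1 X185.860 Y51.557
G0 X68.237 Y108.351
M3 S465
G1 X65.723 Y116.087 F2577
G1 X59.142 Y120.869
G1 X51.008 Y120.869
G1 X44.427 Y116.087
G1 X41.913 Y108.351
G1 X44.427 Y100.615
G1 X51.008 Y95.833
G1 X59.142 Y95.833
G1 X65.723 Y100.615
G1 X68.237 Y108.351
M5
G0 X0.000 Y0.000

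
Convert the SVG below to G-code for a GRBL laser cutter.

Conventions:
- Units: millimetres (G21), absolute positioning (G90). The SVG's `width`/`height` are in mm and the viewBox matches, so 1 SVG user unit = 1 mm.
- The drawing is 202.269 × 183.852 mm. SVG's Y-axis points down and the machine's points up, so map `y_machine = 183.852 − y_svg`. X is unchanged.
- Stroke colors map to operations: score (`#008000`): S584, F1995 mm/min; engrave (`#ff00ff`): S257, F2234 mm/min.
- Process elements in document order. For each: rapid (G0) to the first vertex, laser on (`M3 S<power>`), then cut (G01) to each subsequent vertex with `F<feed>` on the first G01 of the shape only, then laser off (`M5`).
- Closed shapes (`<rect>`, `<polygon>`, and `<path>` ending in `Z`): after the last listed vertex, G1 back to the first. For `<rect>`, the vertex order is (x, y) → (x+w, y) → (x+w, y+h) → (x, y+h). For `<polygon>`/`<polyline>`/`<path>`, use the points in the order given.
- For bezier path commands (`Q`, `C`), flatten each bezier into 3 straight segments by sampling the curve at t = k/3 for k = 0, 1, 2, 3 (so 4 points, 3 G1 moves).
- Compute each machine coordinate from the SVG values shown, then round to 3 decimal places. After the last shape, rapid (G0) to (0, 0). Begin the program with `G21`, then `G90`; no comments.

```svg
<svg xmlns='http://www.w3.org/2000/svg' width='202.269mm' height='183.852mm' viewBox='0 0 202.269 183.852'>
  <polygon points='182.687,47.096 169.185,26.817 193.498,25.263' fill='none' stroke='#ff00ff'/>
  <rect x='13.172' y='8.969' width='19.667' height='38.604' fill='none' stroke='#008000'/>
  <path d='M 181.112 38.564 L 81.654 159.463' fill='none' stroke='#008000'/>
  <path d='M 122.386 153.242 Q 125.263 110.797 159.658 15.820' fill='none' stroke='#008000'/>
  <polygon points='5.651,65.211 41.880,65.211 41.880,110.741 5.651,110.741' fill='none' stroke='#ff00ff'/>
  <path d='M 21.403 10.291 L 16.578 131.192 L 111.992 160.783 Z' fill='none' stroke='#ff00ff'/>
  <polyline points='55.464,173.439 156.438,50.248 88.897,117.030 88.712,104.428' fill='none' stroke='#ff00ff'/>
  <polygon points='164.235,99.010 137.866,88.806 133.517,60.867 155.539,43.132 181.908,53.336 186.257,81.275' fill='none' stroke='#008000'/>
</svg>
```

G21
G90
G0 X182.687 Y136.756
M3 S257
G01 X169.185 Y157.035 F2234
G01 X193.498 Y158.589
G01 X182.687 Y136.756
M5
G0 X13.172 Y174.883
M3 S584
G01 X32.839 Y174.883 F1995
G01 X32.839 Y136.279
G01 X13.172 Y136.279
G01 X13.172 Y174.883
M5
G0 X181.112 Y145.288
M3 S584
G01 X81.654 Y24.389 F1995
M5
G0 X122.386 Y30.610
M3 S584
G01 X127.806 Y64.744 F1995
G01 X140.230 Y110.551
G01 X159.658 Y168.032
M5
G0 X5.651 Y118.641
M3 S257
G01 X41.880 Y118.641 F2234
G01 X41.880 Y73.111
G01 X5.651 Y73.111
G01 X5.651 Y118.641
M5
G0 X21.403 Y173.561
M3 S257
G01 X16.578 Y52.660 F2234
G01 X111.992 Y23.069
G01 X21.403 Y173.561
M5
G0 X55.464 Y10.413
M3 S257
G01 X156.438 Y133.604 F2234
G01 X88.897 Y66.822
G01 X88.712 Y79.424
M5
G0 X164.235 Y84.842
M3 S584
G01 X137.866 Y95.046 F1995
G01 X133.517 Y122.985
G01 X155.539 Y140.720
G01 X181.908 Y130.516
G01 X186.257 Y102.577
G01 X164.235 Y84.842
M5
G0 X0.000 Y0.000

Since the viewBox matches the mm dimensions, user units are millimetres directly. The only transform is the Y-flip y_m = 183.852 − y_svg.

Shape 1 is a regular polygon drawn with `<polygon>`. Its stroke #ff00ff means engrave at S257, F2234. After flipping Y the toolpath is (182.687,136.756) → (169.185,157.035) → (193.498,158.589) → (182.687,136.756), returning to the start.

Shape 2 is a rectangle drawn with `<rect>`. Its stroke #008000 means score at S584, F1995. After flipping Y the toolpath is (13.172,174.883) → (32.839,174.883) → (32.839,136.279) → (13.172,136.279) → (13.172,174.883), returning to the start.

Shape 3 is a line segment drawn with `<path>`. Its stroke #008000 means score at S584, F1995. After flipping Y the toolpath is (181.112,145.288) → (81.654,24.389).

Shape 4 is a quadratic bezier drawn with `<path>`. Its stroke #008000 means score at S584, F1995. After flipping Y the toolpath is (122.386,30.610) → (127.806,64.744) → (140.230,110.551) → (159.658,168.032).

Shape 5 is a rectangle drawn with `<polygon>`. Its stroke #ff00ff means engrave at S257, F2234. After flipping Y the toolpath is (5.651,118.641) → (41.880,118.641) → (41.880,73.111) → (5.651,73.111) → (5.651,118.641), returning to the start.

Shape 6 is a closed polygon drawn with `<path>`. Its stroke #ff00ff means engrave at S257, F2234. After flipping Y the toolpath is (21.403,173.561) → (16.578,52.660) → (111.992,23.069) → (21.403,173.561), returning to the start.

Shape 7 is a open polyline drawn with `<polyline>`. Its stroke #ff00ff means engrave at S257, F2234. After flipping Y the toolpath is (55.464,10.413) → (156.438,133.604) → (88.897,66.822) → (88.712,79.424).

Shape 8 is a regular polygon drawn with `<polygon>`. Its stroke #008000 means score at S584, F1995. After flipping Y the toolpath is (164.235,84.842) → (137.866,95.046) → (133.517,122.985) → (155.539,140.720) → (181.908,130.516) → (186.257,102.577) → (164.235,84.842), returning to the start.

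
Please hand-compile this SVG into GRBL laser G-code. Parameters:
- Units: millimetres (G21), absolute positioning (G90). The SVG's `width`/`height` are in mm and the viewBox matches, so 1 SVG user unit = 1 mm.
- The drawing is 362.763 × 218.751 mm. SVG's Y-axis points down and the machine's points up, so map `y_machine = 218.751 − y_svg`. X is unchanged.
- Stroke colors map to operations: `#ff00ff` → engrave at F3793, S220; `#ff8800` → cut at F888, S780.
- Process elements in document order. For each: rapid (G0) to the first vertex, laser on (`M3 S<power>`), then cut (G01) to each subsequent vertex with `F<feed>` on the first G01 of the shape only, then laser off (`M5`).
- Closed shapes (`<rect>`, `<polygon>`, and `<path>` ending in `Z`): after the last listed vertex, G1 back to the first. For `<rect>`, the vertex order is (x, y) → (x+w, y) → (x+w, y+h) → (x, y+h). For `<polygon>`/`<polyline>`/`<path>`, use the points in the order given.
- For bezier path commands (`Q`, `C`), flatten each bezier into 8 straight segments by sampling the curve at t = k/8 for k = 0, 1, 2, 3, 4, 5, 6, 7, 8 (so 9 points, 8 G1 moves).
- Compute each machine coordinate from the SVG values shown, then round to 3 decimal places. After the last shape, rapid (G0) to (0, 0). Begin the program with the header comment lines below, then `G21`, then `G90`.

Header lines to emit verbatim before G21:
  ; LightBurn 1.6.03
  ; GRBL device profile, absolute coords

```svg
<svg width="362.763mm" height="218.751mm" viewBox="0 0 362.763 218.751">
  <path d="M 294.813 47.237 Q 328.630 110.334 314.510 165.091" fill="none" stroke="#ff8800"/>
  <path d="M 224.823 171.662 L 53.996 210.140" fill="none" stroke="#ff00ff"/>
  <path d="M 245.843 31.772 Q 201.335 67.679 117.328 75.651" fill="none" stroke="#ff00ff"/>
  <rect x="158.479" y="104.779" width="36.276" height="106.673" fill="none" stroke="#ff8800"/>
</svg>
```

Since the viewBox matches the mm dimensions, user units are millimetres directly. The only transform is the Y-flip y_m = 218.751 − y_svg.

Shape 1 is a quadratic bezier drawn with `<path>`. Its stroke #ff8800 means cut at S780, F888. After flipping Y the toolpath is (294.813,171.514) → (302.518,155.870) → (308.725,140.487) → (313.435,125.364) → (316.646,110.502) → (318.359,95.901) → (318.574,81.560) → (317.291,67.480) → (314.510,53.660).

Shape 2 is a line segment drawn with `<path>`. Its stroke #ff00ff means engrave at S220, F3793. After flipping Y the toolpath is (224.823,47.089) → (53.996,8.611).

Shape 3 is a quadratic bezier drawn with `<path>`. Its stroke #ff00ff means engrave at S220, F3793. After flipping Y the toolpath is (245.843,186.979) → (234.099,178.439) → (221.120,170.771) → (206.907,163.977) → (191.460,158.056) → (174.779,153.007) → (156.863,148.832) → (137.713,145.529) → (117.328,143.100).

Shape 4 is a rectangle drawn with `<rect>`. Its stroke #ff8800 means cut at S780, F888. After flipping Y the toolpath is (158.479,113.972) → (194.755,113.972) → (194.755,7.299) → (158.479,7.299) → (158.479,113.972), returning to the start.

; LightBurn 1.6.03
; GRBL device profile, absolute coords
G21
G90
G0 X294.813 Y171.514
M3 S780
G01 X302.518 Y155.870 F888
G01 X308.725 Y140.487
G01 X313.435 Y125.364
G01 X316.646 Y110.502
G01 X318.359 Y95.901
G01 X318.574 Y81.560
G01 X317.291 Y67.480
G01 X314.510 Y53.660
M5
G0 X224.823 Y47.089
M3 S220
G01 X53.996 Y8.611 F3793
M5
G0 X245.843 Y186.979
M3 S220
G01 X234.099 Y178.439 F3793
G01 X221.120 Y170.771
G01 X206.907 Y163.977
G01 X191.460 Y158.056
G01 X174.779 Y153.007
G01 X156.863 Y148.832
G01 X137.713 Y145.529
G01 X117.328 Y143.100
M5
G0 X158.479 Y113.972
M3 S780
G01 X194.755 Y113.972 F888
G01 X194.755 Y7.299
G01 X158.479 Y7.299
G01 X158.479 Y113.972
M5
G0 X0.000 Y0.000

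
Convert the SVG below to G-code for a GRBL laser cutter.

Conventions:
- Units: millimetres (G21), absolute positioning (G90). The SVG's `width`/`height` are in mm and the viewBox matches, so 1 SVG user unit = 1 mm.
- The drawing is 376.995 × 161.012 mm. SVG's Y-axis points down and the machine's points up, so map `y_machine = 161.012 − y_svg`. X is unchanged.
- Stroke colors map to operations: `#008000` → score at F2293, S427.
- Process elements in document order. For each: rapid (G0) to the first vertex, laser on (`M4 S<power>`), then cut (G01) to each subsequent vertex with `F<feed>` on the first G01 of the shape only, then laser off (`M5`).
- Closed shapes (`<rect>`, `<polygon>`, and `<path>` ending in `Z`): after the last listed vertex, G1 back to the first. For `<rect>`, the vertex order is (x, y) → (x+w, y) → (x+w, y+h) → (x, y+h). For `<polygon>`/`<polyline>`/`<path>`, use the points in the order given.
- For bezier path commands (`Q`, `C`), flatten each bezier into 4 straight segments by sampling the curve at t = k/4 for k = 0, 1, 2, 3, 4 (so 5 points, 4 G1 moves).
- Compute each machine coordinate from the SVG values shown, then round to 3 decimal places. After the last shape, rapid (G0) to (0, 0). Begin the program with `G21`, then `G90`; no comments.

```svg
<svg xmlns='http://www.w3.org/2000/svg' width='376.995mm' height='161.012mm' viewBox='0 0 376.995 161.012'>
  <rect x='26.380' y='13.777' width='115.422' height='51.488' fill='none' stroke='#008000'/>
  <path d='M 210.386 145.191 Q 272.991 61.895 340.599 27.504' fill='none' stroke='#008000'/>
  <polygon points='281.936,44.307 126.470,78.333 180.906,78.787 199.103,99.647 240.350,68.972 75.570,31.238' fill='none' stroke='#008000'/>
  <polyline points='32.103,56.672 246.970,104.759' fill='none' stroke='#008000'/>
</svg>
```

Since the viewBox matches the mm dimensions, user units are millimetres directly. The only transform is the Y-flip y_m = 161.012 − y_svg.

Shape 1 is a rectangle drawn with `<rect>`. Its stroke #008000 means score at S427, F2293. After flipping Y the toolpath is (26.380,147.235) → (141.802,147.235) → (141.802,95.747) → (26.380,95.747) → (26.380,147.235), returning to the start.

Shape 2 is a quadratic bezier drawn with `<path>`. Its stroke #008000 means score at S427, F2293. After flipping Y the toolpath is (210.386,15.821) → (242.001,54.412) → (274.242,86.891) → (307.108,113.256) → (340.599,133.508).

Shape 3 is a closed polygon drawn with `<polygon>`. Its stroke #008000 means score at S427, F2293. After flipping Y the toolpath is (281.936,116.705) → (126.470,82.679) → (180.906,82.225) → (199.103,61.365) → (240.350,92.040) → (75.570,129.774) → (281.936,116.705), returning to the start.

Shape 4 is a line segment drawn with `<polyline>`. Its stroke #008000 means score at S427, F2293. After flipping Y the toolpath is (32.103,104.340) → (246.970,56.253).

G21
G90
G0 X26.380 Y147.235
M4 S427
G01 X141.802 Y147.235 F2293
G01 X141.802 Y95.747
G01 X26.380 Y95.747
G01 X26.380 Y147.235
M5
G0 X210.386 Y15.821
M4 S427
G01 X242.001 Y54.412 F2293
G01 X274.242 Y86.891
G01 X307.108 Y113.256
G01 X340.599 Y133.508
M5
G0 X281.936 Y116.705
M4 S427
G01 X126.470 Y82.679 F2293
G01 X180.906 Y82.225
G01 X199.103 Y61.365
G01 X240.350 Y92.040
G01 X75.570 Y129.774
G01 X281.936 Y116.705
M5
G0 X32.103 Y104.340
M4 S427
G01 X246.970 Y56.253 F2293
M5
G0 X0.000 Y0.000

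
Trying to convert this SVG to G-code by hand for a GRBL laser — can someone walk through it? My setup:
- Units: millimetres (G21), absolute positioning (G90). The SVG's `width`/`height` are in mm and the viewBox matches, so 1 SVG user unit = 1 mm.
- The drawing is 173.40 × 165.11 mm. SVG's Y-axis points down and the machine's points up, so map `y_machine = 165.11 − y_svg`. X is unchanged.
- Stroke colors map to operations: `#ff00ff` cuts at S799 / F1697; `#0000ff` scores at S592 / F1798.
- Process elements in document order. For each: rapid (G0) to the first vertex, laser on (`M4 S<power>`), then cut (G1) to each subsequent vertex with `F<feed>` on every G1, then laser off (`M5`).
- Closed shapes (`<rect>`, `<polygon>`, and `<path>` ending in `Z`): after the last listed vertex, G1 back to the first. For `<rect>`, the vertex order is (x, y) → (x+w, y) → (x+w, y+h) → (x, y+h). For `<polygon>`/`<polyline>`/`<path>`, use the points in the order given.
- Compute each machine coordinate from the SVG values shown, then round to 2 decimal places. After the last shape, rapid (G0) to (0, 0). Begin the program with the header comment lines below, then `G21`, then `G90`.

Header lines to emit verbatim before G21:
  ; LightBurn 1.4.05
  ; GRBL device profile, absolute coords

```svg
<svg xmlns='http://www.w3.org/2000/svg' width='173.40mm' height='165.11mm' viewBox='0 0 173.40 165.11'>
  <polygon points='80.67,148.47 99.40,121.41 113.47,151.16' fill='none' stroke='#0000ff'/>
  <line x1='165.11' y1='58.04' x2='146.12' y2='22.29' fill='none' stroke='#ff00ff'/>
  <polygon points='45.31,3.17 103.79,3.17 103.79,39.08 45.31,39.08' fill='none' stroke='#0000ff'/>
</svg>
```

viewBox `0 0 173.40 165.11` with mm width/height → 1 unit = 1 mm. Flip: y_m = 165.11 − y_svg.

**Shape 1** — `<polygon>` regular polygon, stroke `#0000ff` → score (S592, F1798). Machine vertices: (80.67,16.64) → (99.40,43.70) → (113.47,13.95) → (80.67,16.64). Closed: final G1 returns to the first vertex.

**Shape 2** — `<line>` line segment, stroke `#ff00ff` → cut (S799, F1697). Machine vertices: (165.11,107.07) → (146.12,142.82). Open path.

**Shape 3** — `<polygon>` rectangle, stroke `#0000ff` → score (S592, F1798). Machine vertices: (45.31,161.94) → (103.79,161.94) → (103.79,126.03) → (45.31,126.03) → (45.31,161.94). Closed: final G1 returns to the first vertex.

; LightBurn 1.4.05
; GRBL device profile, absolute coords
G21
G90
G0 X80.67 Y16.64
M4 S592
G1 X99.40 Y43.70 F1798
G1 X113.47 Y13.95 F1798
G1 X80.67 Y16.64 F1798
M5
G0 X165.11 Y107.07
M4 S799
G1 X146.12 Y142.82 F1697
M5
G0 X45.31 Y161.94
M4 S592
G1 X103.79 Y161.94 F1798
G1 X103.79 Y126.03 F1798
G1 X45.31 Y126.03 F1798
G1 X45.31 Y161.94 F1798
M5
G0 X0.00 Y0.00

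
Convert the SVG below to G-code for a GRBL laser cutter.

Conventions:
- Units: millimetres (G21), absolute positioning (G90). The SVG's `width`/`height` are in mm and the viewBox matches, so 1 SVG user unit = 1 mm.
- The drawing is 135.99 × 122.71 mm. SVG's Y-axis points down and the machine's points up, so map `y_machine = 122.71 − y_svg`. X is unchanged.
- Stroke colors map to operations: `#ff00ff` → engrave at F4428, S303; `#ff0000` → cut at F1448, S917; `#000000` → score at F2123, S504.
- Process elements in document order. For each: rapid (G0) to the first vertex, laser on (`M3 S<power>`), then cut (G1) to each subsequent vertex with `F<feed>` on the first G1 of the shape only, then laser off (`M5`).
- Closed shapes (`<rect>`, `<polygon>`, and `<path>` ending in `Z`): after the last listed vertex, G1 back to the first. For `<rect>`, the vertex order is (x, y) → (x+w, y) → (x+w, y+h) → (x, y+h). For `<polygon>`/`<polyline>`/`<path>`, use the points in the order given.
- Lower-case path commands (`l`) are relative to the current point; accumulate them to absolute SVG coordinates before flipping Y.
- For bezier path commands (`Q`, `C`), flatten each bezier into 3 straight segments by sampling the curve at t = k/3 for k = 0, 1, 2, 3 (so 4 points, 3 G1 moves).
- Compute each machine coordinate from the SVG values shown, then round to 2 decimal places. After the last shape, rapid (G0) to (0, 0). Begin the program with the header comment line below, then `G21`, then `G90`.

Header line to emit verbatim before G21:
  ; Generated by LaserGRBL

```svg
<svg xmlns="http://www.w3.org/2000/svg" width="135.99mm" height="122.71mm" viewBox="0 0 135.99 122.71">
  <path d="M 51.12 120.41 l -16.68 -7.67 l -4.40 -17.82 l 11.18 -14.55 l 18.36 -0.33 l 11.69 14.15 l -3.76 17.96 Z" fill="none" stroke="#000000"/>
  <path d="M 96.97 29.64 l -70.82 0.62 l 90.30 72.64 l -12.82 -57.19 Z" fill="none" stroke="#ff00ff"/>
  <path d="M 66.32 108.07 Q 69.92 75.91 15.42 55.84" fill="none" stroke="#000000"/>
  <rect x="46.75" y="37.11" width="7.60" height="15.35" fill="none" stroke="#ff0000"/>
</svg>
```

Since the viewBox matches the mm dimensions, user units are millimetres directly. The only transform is the Y-flip y_m = 122.71 − y_svg.

Shape 1 is a regular polygon drawn with `<path>`. Its stroke #000000 means score at S504, F2123. After flipping Y the toolpath is (51.12,2.30) → (34.44,9.97) → (30.04,27.79) → (41.22,42.34) → (59.58,42.67) → (71.27,28.52) → (67.51,10.56) → (51.12,2.30), returning to the start.

Shape 2 is a closed polygon drawn with `<path>`. Its stroke #ff00ff means engrave at S303, F4428. After flipping Y the toolpath is (96.97,93.07) → (26.15,92.45) → (116.45,19.81) → (103.63,77.00) → (96.97,93.07), returning to the start.

Shape 3 is a quadratic bezier drawn with `<path>`. Its stroke #000000 means score at S504, F2123. After flipping Y the toolpath is (66.32,14.64) → (62.26,34.74) → (45.30,52.15) → (15.42,66.87).

Shape 4 is a rectangle drawn with `<rect>`. Its stroke #ff0000 means cut at S917, F1448. After flipping Y the toolpath is (46.75,85.60) → (54.35,85.60) → (54.35,70.25) → (46.75,70.25) → (46.75,85.60), returning to the start.

; Generated by LaserGRBL
G21
G90
G0 X51.12 Y2.30
M3 S504
G1 X34.44 Y9.97 F2123
G1 X30.04 Y27.79
G1 X41.22 Y42.34
G1 X59.58 Y42.67
G1 X71.27 Y28.52
G1 X67.51 Y10.56
G1 X51.12 Y2.30
M5
G0 X96.97 Y93.07
M3 S303
G1 X26.15 Y92.45 F4428
G1 X116.45 Y19.81
G1 X103.63 Y77.00
G1 X96.97 Y93.07
M5
G0 X66.32 Y14.64
M3 S504
G1 X62.26 Y34.74 F2123
G1 X45.30 Y52.15
G1 X15.42 Y66.87
M5
G0 X46.75 Y85.60
M3 S917
G1 X54.35 Y85.60 F1448
G1 X54.35 Y70.25
G1 X46.75 Y70.25
G1 X46.75 Y85.60
M5
G0 X0.00 Y0.00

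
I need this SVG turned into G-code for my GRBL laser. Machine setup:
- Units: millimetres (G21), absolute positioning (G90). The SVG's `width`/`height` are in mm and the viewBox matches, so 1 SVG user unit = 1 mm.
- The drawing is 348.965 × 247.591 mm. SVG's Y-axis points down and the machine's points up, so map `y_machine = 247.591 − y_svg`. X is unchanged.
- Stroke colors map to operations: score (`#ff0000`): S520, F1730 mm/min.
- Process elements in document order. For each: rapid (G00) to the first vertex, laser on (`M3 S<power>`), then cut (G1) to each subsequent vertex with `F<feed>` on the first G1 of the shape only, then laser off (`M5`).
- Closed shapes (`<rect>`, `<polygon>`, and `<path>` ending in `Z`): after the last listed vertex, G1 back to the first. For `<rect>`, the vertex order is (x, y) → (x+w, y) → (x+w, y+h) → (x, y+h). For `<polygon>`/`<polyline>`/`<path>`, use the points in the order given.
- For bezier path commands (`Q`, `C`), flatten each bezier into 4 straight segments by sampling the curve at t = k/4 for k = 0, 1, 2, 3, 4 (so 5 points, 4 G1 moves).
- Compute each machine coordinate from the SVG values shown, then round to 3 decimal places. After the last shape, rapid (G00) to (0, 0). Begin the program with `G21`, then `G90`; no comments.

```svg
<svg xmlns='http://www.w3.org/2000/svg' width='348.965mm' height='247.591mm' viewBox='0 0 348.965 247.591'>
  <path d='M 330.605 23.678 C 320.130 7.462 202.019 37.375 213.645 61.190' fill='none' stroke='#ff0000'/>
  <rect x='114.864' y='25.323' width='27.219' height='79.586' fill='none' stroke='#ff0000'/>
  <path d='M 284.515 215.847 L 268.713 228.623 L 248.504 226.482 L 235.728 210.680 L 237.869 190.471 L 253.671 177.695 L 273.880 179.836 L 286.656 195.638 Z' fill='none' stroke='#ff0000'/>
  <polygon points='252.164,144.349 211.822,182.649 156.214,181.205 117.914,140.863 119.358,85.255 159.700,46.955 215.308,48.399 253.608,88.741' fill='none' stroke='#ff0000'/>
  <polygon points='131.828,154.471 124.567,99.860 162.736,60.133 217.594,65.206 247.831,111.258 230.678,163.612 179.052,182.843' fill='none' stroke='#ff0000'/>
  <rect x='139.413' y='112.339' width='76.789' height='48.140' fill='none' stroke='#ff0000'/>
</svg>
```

viewBox `0 0 348.965 247.591` with mm width/height → 1 unit = 1 mm. Flip: y_m = 247.591 − y_svg.

**Shape 1** — `<path>` cubic bezier, stroke `#ff0000` → score (S520, F1730). Control points (SVG): P0=(330.605,23.678), P1=(320.130,7.462), P2=(202.019,37.375), P3=(213.645,61.190); sampled at t=k/4. Machine vertices: (330.605,223.913) → (306.276,228.242) → (263.837,220.169) → (225.542,204.590) → (213.645,186.401). Open path.

**Shape 2** — `<rect>` rectangle, stroke `#ff0000` → score (S520, F1730). Machine vertices: (114.864,222.268) → (142.083,222.268) → (142.083,142.682) → (114.864,142.682) → (114.864,222.268). Closed: final G1 returns to the first vertex.

**Shape 3** — `<path>` regular polygon, stroke `#ff0000` → score (S520, F1730). Machine vertices: (284.515,31.744) → (268.713,18.968) → (248.504,21.109) → (235.728,36.911) → (237.869,57.120) → (253.671,69.896) → (273.880,67.755) → (286.656,51.953) → (284.515,31.744). Closed: final G1 returns to the first vertex.

**Shape 4** — `<polygon>` regular polygon, stroke `#ff0000` → score (S520, F1730). Machine vertices: (252.164,103.242) → (211.822,64.942) → (156.214,66.386) → (117.914,106.728) → (119.358,162.336) → (159.700,200.636) → (215.308,199.192) → (253.608,158.850) → (252.164,103.242). Closed: final G1 returns to the first vertex.

**Shape 5** — `<polygon>` regular polygon, stroke `#ff0000` → score (S520, F1730). Machine vertices: (131.828,93.120) → (124.567,147.731) → (162.736,187.458) → (217.594,182.385) → (247.831,136.333) → (230.678,83.979) → (179.052,64.748) → (131.828,93.120). Closed: final G1 returns to the first vertex.

**Shape 6** — `<rect>` rectangle, stroke `#ff0000` → score (S520, F1730). Machine vertices: (139.413,135.252) → (216.202,135.252) → (216.202,87.112) → (139.413,87.112) → (139.413,135.252). Closed: final G1 returns to the first vertex.

G21
G90
G00 X330.605 Y223.913
M3 S520
G1 X306.276 Y228.242 F1730
G1 X263.837 Y220.169
G1 X225.542 Y204.590
G1 X213.645 Y186.401
M5
G00 X114.864 Y222.268
M3 S520
G1 X142.083 Y222.268 F1730
G1 X142.083 Y142.682
G1 X114.864 Y142.682
G1 X114.864 Y222.268
M5
G00 X284.515 Y31.744
M3 S520
G1 X268.713 Y18.968 F1730
G1 X248.504 Y21.109
G1 X235.728 Y36.911
G1 X237.869 Y57.120
G1 X253.671 Y69.896
G1 X273.880 Y67.755
G1 X286.656 Y51.953
G1 X284.515 Y31.744
M5
G00 X252.164 Y103.242
M3 S520
G1 X211.822 Y64.942 F1730
G1 X156.214 Y66.386
G1 X117.914 Y106.728
G1 X119.358 Y162.336
G1 X159.700 Y200.636
G1 X215.308 Y199.192
G1 X253.608 Y158.850
G1 X252.164 Y103.242
M5
G00 X131.828 Y93.120
M3 S520
G1 X124.567 Y147.731 F1730
G1 X162.736 Y187.458
G1 X217.594 Y182.385
G1 X247.831 Y136.333
G1 X230.678 Y83.979
G1 X179.052 Y64.748
G1 X131.828 Y93.120
M5
G00 X139.413 Y135.252
M3 S520
G1 X216.202 Y135.252 F1730
G1 X216.202 Y87.112
G1 X139.413 Y87.112
G1 X139.413 Y135.252
M5
G00 X0.000 Y0.000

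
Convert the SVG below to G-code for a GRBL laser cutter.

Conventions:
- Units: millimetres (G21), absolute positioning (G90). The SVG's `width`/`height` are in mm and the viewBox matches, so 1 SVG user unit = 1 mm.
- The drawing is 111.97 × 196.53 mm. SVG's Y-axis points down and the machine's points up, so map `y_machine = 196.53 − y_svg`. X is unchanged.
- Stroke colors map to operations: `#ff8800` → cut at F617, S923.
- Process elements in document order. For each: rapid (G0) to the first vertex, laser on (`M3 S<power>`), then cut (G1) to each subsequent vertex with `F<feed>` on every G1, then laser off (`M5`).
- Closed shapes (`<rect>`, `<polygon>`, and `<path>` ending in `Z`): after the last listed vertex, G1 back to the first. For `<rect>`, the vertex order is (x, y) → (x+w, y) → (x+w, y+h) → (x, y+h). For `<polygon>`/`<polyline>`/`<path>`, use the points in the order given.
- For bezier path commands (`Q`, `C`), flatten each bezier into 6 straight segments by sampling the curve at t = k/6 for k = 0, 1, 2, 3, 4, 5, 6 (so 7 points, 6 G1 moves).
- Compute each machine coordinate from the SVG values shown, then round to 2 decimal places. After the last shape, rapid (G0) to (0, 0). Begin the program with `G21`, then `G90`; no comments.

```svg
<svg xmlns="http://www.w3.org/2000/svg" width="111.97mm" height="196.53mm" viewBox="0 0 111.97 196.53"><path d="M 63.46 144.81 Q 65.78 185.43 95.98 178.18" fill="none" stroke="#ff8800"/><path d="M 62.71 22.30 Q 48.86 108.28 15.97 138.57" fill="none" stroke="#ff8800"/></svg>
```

1 u = 1 mm; y_m = 196.53 − y.

[1] `<path>` quadratic bezier, #ff8800→cut S923 F617: (63.46,51.72) → (65.01,39.51) → (68.10,29.96) → (72.75,23.07) → (78.94,18.84) → (86.69,17.26) → (95.98,18.35)

[2] `<path>` quadratic bezier, #ff8800→cut S923 F617: (62.71,174.23) → (57.56,147.12) → (51.36,123.10) → (44.10,102.17) → (35.78,84.34) → (26.40,69.60) → (15.97,57.96)

G21
G90
G0 X63.46 Y51.72
M3 S923
G1 X65.01 Y39.51 F617
G1 X68.10 Y29.96 F617
G1 X72.75 Y23.07 F617
G1 X78.94 Y18.84 F617
G1 X86.69 Y17.26 F617
G1 X95.98 Y18.35 F617
M5
G0 X62.71 Y174.23
M3 S923
G1 X57.56 Y147.12 F617
G1 X51.36 Y123.10 F617
G1 X44.10 Y102.17 F617
G1 X35.78 Y84.34 F617
G1 X26.40 Y69.60 F617
G1 X15.97 Y57.96 F617
M5
G0 X0.00 Y0.00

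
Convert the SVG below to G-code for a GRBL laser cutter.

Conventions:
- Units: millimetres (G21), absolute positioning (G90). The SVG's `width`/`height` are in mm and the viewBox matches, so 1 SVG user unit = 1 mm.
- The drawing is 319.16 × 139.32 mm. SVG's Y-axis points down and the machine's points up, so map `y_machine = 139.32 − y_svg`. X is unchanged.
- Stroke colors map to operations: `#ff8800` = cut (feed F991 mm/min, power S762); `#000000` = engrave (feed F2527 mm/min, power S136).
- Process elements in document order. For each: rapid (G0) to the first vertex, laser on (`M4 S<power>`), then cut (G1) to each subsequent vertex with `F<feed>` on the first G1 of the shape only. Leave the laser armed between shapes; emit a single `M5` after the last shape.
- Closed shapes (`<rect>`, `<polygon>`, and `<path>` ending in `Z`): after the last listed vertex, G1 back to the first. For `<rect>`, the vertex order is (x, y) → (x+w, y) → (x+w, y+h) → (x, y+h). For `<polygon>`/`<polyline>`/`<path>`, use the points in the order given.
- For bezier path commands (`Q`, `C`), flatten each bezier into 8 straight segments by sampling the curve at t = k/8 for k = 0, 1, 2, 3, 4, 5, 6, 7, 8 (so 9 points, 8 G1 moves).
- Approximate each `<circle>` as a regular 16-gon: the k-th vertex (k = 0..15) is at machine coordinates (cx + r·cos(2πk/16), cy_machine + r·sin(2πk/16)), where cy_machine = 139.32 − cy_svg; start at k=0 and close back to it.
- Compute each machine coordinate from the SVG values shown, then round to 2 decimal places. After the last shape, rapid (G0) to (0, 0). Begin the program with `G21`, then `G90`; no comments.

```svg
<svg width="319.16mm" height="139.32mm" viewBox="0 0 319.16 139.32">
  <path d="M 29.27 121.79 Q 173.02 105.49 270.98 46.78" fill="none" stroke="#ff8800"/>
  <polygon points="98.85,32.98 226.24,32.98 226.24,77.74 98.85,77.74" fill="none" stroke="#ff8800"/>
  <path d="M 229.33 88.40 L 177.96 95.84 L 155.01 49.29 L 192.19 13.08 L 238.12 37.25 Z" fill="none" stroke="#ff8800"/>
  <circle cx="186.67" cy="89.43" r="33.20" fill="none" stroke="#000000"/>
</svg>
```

Since the viewBox matches the mm dimensions, user units are millimetres directly. The only transform is the Y-flip y_m = 139.32 − y_svg.

Shape 1 is a quadratic bezier drawn with `<path>`. Its stroke #ff8800 means cut at S762, F991. After flipping Y the toolpath is (29.27,17.53) → (64.49,22.27) → (98.28,28.33) → (130.64,35.72) → (161.57,44.43) → (191.07,54.47) → (219.14,65.84) → (245.77,78.53) → (270.98,92.54).

Shape 2 is a rectangle drawn with `<polygon>`. Its stroke #ff8800 means cut at S762, F991. After flipping Y the toolpath is (98.85,106.34) → (226.24,106.34) → (226.24,61.58) → (98.85,61.58) → (98.85,106.34), returning to the start.

Shape 3 is a regular polygon drawn with `<path>`. Its stroke #ff8800 means cut at S762, F991. After flipping Y the toolpath is (229.33,50.92) → (177.96,43.48) → (155.01,90.03) → (192.19,126.24) → (238.12,102.07) → (229.33,50.92), returning to the start.

Shape 4 is a circle drawn with `<circle>`. Its stroke #000000 means engrave at S136, F2527. After flipping Y the toolpath is (219.87,49.89) → (217.34,62.60) → (210.15,73.37) → (199.38,80.56) → (186.67,83.09) → (173.96,80.56) → (163.19,73.37) → (156.00,62.60) → (153.47,49.89) → (156.00,37.18) → (163.19,26.41) → (173.96,19.22) → (186.67,16.69) → (199.38,19.22) → (210.15,26.41) → (217.34,37.18) → (219.87,49.89), returning to the start.

G21
G90
G0 X29.27 Y17.53
M4 S762
G1 X64.49 Y22.27 F991
G1 X98.28 Y28.33
G1 X130.64 Y35.72
G1 X161.57 Y44.43
G1 X191.07 Y54.47
G1 X219.14 Y65.84
G1 X245.77 Y78.53
G1 X270.98 Y92.54
G0 X98.85 Y106.34
M4 S762
G1 X226.24 Y106.34 F991
G1 X226.24 Y61.58
G1 X98.85 Y61.58
G1 X98.85 Y106.34
G0 X229.33 Y50.92
M4 S762
G1 X177.96 Y43.48 F991
G1 X155.01 Y90.03
G1 X192.19 Y126.24
G1 X238.12 Y102.07
G1 X229.33 Y50.92
G0 X219.87 Y49.89
M4 S136
G1 X217.34 Y62.60 F2527
G1 X210.15 Y73.37
G1 X199.38 Y80.56
G1 X186.67 Y83.09
G1 X173.96 Y80.56
G1 X163.19 Y73.37
G1 X156.00 Y62.60
G1 X153.47 Y49.89
G1 X156.00 Y37.18
G1 X163.19 Y26.41
G1 X173.96 Y19.22
G1 X186.67 Y16.69
G1 X199.38 Y19.22
G1 X210.15 Y26.41
G1 X217.34 Y37.18
G1 X219.87 Y49.89
M5
G0 X0.00 Y0.00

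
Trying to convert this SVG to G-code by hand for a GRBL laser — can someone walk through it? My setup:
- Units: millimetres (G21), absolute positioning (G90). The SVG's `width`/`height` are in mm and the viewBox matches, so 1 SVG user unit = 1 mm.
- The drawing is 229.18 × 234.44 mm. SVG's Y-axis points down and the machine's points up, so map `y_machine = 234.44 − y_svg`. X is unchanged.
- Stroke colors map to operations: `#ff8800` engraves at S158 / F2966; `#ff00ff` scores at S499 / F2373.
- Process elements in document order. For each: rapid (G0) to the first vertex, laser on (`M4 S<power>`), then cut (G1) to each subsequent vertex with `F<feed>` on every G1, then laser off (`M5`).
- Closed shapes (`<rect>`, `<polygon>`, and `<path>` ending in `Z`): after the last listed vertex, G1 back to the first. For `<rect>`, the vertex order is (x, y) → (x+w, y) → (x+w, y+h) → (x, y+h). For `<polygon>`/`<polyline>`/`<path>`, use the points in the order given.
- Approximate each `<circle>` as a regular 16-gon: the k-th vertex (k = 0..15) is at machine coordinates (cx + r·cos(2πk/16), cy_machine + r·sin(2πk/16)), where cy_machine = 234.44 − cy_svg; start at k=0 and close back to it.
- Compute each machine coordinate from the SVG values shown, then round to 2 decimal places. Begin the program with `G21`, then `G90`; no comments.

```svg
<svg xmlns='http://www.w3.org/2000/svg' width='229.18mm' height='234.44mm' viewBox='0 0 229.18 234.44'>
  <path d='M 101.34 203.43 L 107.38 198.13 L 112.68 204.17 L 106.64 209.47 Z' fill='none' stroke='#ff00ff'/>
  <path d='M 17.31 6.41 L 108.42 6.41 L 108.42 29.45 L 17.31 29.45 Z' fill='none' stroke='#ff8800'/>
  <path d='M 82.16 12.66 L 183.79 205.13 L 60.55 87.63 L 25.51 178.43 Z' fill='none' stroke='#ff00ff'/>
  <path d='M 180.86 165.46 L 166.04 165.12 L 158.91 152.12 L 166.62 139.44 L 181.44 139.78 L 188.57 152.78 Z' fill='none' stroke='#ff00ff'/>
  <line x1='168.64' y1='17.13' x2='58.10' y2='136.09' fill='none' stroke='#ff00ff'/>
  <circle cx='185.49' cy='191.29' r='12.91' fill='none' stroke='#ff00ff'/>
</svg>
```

Since the viewBox matches the mm dimensions, user units are millimetres directly. The only transform is the Y-flip y_m = 234.44 − y_svg.

Shape 1 is a regular polygon drawn with `<path>`. Its stroke #ff00ff means score at S499, F2373. After flipping Y the toolpath is (101.34,31.01) → (107.38,36.31) → (112.68,30.27) → (106.64,24.97) → (101.34,31.01), returning to the start.

Shape 2 is a rectangle drawn with `<path>`. Its stroke #ff8800 means engrave at S158, F2966. After flipping Y the toolpath is (17.31,228.03) → (108.42,228.03) → (108.42,204.99) → (17.31,204.99) → (17.31,228.03), returning to the start.

Shape 3 is a closed polygon drawn with `<path>`. Its stroke #ff00ff means score at S499, F2373. After flipping Y the toolpath is (82.16,221.78) → (183.79,29.31) → (60.55,146.81) → (25.51,56.01) → (82.16,221.78), returning to the start.

Shape 4 is a regular polygon drawn with `<path>`. Its stroke #ff00ff means score at S499, F2373. After flipping Y the toolpath is (180.86,68.98) → (166.04,69.32) → (158.91,82.32) → (166.62,95.00) → (181.44,94.66) → (188.57,81.66) → (180.86,68.98), returning to the start.

Shape 5 is a line segment drawn with `<line>`. Its stroke #ff00ff means score at S499, F2373. After flipping Y the toolpath is (168.64,217.31) → (58.10,98.35).

Shape 6 is a circle drawn with `<circle>`. Its stroke #ff00ff means score at S499, F2373. After flipping Y the toolpath is (198.40,43.15) → (197.42,48.09) → (194.62,52.28) → (190.43,55.08) → (185.49,56.06) → (180.55,55.08) → (176.36,52.28) → (173.56,48.09) → (172.58,43.15) → (173.56,38.21) → (176.36,34.02) → (180.55,31.22) → (185.49,30.24) → (190.43,31.22) → (194.62,34.02) → (197.42,38.21) → (198.40,43.15), returning to the start.

G21
G90
G0 X101.34 Y31.01
M4 S499
G1 X107.38 Y36.31 F2373
G1 X112.68 Y30.27 F2373
G1 X106.64 Y24.97 F2373
G1 X101.34 Y31.01 F2373
M5
G0 X17.31 Y228.03
M4 S158
G1 X108.42 Y228.03 F2966
G1 X108.42 Y204.99 F2966
G1 X17.31 Y204.99 F2966
G1 X17.31 Y228.03 F2966
M5
G0 X82.16 Y221.78
M4 S499
G1 X183.79 Y29.31 F2373
G1 X60.55 Y146.81 F2373
G1 X25.51 Y56.01 F2373
G1 X82.16 Y221.78 F2373
M5
G0 X180.86 Y68.98
M4 S499
G1 X166.04 Y69.32 F2373
G1 X158.91 Y82.32 F2373
G1 X166.62 Y95.00 F2373
G1 X181.44 Y94.66 F2373
G1 X188.57 Y81.66 F2373
G1 X180.86 Y68.98 F2373
M5
G0 X168.64 Y217.31
M4 S499
G1 X58.10 Y98.35 F2373
M5
G0 X198.40 Y43.15
M4 S499
G1 X197.42 Y48.09 F2373
G1 X194.62 Y52.28 F2373
G1 X190.43 Y55.08 F2373
G1 X185.49 Y56.06 F2373
G1 X180.55 Y55.08 F2373
G1 X176.36 Y52.28 F2373
G1 X173.56 Y48.09 F2373
G1 X172.58 Y43.15 F2373
G1 X173.56 Y38.21 F2373
G1 X176.36 Y34.02 F2373
G1 X180.55 Y31.22 F2373
G1 X185.49 Y30.24 F2373
G1 X190.43 Y31.22 F2373
G1 X194.62 Y34.02 F2373
G1 X197.42 Y38.21 F2373
G1 X198.40 Y43.15 F2373
M5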